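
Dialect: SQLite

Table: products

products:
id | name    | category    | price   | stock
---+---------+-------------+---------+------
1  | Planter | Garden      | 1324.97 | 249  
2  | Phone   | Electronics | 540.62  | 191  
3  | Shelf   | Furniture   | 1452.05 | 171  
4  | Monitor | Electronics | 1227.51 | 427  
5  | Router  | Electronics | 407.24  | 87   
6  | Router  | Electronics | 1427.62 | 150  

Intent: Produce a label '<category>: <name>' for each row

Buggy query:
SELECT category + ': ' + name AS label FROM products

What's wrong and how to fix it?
Bug: SQLite uses || for string concatenation; + coerces text to numbers (yielding 0)

Fix: Replace + with || to concatenate text

Corrected query:
SELECT category || ': ' || name AS label FROM products

Result:
label               
--------------------
Garden: Planter     
Electronics: Phone  
Furniture: Shelf    
Electronics: Monitor
Electronics: Router 
Electronics: Router 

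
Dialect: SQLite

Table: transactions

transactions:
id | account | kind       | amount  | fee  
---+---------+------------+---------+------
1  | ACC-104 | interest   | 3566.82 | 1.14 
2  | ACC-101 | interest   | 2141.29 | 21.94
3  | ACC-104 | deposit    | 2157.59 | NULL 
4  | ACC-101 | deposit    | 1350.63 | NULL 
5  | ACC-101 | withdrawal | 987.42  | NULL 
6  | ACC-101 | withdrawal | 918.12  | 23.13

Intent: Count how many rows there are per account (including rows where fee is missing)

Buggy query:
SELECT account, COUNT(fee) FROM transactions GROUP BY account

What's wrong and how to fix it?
Bug: COUNT(fee) skips NULLs, so groups with missing fee are undercounted

Fix: Use COUNT(*) to count all rows regardless of NULL

Corrected query:
SELECT account, COUNT(*) FROM transactions GROUP BY account

Result:
account | COUNT(*)
--------+---------
ACC-101 | 4       
ACC-104 | 2       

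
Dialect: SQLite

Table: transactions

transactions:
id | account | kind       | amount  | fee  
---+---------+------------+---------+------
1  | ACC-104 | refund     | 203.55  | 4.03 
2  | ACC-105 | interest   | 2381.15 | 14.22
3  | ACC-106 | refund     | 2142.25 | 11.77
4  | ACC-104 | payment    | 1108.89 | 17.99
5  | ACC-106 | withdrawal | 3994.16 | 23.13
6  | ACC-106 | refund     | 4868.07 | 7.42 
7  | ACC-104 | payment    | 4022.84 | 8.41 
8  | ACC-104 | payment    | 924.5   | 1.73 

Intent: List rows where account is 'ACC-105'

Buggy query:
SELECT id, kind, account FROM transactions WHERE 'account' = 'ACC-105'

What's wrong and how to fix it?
Bug: Single quotes denote string literals in SQL; the column name is being compared as a constant string

Fix: Reference the column as account without single quotes

Corrected query:
SELECT id, kind, account FROM transactions WHERE account = 'ACC-105'

Result:
id | kind     | account
---+----------+--------
2  | interest | ACC-105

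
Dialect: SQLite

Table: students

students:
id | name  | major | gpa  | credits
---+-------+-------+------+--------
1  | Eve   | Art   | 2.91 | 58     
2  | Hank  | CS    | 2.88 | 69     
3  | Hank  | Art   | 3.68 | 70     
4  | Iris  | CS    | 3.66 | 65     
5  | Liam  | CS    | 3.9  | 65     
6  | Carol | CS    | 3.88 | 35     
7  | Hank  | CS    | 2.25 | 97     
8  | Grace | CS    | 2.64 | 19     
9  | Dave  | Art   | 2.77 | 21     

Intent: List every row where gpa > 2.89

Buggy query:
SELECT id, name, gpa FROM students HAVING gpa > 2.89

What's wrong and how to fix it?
Bug: HAVING filters the output of aggregation, but this query has no GROUP BY and no aggregate functions, so SQLite rejects it (HAVING clause on a non-aggregate query); the condition here is per row

Fix: Replace HAVING with WHERE since the condition applies to individual rows

Corrected query:
SELECT id, name, gpa FROM students WHERE gpa > 2.89

Result:
id | name  | gpa 
---+-------+-----
1  | Eve   | 2.91
3  | Hank  | 3.68
4  | Iris  | 3.66
5  | Liam  | 3.9 
6  | Carol | 3.88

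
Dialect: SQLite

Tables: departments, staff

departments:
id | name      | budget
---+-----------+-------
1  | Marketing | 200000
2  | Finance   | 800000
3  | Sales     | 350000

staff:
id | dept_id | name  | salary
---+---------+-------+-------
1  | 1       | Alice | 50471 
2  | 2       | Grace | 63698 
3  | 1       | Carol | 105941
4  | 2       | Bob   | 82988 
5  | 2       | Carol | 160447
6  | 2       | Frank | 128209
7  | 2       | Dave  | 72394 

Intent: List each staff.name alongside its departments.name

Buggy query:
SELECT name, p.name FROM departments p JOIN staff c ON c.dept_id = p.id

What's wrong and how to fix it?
Bug: 'name' exists in both joined tables, so the database can't tell which one is meant

Fix: Qualify the column with its table alias (c.name)

Corrected query:
SELECT c.name, p.name FROM departments p JOIN staff c ON c.dept_id = p.id

Result:
name  | name     
------+----------
Alice | Marketing
Grace | Finance  
Carol | Marketing
Bob   | Finance  
Carol | Finance  
Frank | Finance  
Dave  | Finance  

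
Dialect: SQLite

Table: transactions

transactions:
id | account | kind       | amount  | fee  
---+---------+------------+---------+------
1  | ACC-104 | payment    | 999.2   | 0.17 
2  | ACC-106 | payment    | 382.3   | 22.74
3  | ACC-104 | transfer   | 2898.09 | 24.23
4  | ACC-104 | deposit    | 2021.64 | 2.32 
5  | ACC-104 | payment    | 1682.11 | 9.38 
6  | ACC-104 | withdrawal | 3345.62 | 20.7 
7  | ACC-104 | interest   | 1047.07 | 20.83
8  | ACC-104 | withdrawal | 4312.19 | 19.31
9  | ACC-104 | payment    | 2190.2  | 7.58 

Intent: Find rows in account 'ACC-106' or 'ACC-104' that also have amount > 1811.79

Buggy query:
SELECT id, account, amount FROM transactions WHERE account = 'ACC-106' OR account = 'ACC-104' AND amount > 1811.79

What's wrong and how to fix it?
Bug: Without parentheses, AND is evaluated before OR, so the amount filter only applies to the 'ACC-104' branch

Fix: Add parentheses around the OR so the AND applies to both alternatives

Corrected query:
SELECT id, account, amount FROM transactions WHERE (account = 'ACC-106' OR account = 'ACC-104') AND amount > 1811.79

Result:
id | account | amount 
---+---------+--------
3  | ACC-104 | 2898.09
4  | ACC-104 | 2021.64
6  | ACC-104 | 3345.62
8  | ACC-104 | 4312.19
9  | ACC-104 | 2190.2 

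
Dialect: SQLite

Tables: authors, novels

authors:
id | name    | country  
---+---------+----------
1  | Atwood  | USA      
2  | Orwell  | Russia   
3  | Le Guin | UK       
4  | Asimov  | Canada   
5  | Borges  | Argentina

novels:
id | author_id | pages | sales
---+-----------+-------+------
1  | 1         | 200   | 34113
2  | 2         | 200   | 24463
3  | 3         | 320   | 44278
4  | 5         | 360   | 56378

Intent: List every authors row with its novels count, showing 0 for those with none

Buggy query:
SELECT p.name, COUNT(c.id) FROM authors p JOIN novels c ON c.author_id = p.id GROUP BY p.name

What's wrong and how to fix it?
Bug: INNER JOIN drops authors rows that have no matching novels rows

Fix: Use LEFT JOIN so parents without children still appear (COUNT(c.id) gives 0)

Corrected query:
SELECT p.name, COUNT(c.id) FROM authors p LEFT JOIN novels c ON c.author_id = p.id GROUP BY p.name

Result:
name    | COUNT(c.id)
--------+------------
Asimov  | 0          
Atwood  | 1          
Borges  | 1          
Le Guin | 1          
Orwell  | 1          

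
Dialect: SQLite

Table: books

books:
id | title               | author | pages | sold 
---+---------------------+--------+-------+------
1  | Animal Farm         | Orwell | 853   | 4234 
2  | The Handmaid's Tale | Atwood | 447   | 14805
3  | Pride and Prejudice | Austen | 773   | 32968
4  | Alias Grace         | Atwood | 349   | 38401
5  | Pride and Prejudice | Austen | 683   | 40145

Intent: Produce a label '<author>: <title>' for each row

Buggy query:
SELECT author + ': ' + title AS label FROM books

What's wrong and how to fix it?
Bug: '+' is numeric addition; on text columns SQLite converts them to 0 instead of concatenating

Fix: Replace + with || to concatenate text

Corrected query:
SELECT author || ': ' || title AS label FROM books

Result:
label                      
---------------------------
Orwell: Animal Farm        
Atwood: The Handmaid's Tale
Austen: Pride and Prejudice
Atwood: Alias Grace        
Austen: Pride and Prejudice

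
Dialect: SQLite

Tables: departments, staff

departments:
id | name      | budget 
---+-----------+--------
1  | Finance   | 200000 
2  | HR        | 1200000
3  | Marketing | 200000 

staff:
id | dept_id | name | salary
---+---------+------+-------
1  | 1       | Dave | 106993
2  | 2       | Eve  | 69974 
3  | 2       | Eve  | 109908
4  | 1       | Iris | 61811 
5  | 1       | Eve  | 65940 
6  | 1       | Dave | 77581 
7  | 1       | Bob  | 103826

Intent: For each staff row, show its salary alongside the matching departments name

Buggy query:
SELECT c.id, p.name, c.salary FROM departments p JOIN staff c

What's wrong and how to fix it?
Bug: JOIN with no ON clause produces a cartesian product; every staff row pairs with every departments row

Fix: Specify the join condition linking the foreign key to the parent id

Corrected query:
SELECT c.id, p.name, c.salary FROM departments p JOIN staff c ON c.dept_id = p.id

Result:
id | name    | salary
---+---------+-------
1  | Finance | 106993
2  | HR      | 69974 
3  | HR      | 109908
4  | Finance | 61811 
5  | Finance | 65940 
6  | Finance | 77581 
7  | Finance | 103826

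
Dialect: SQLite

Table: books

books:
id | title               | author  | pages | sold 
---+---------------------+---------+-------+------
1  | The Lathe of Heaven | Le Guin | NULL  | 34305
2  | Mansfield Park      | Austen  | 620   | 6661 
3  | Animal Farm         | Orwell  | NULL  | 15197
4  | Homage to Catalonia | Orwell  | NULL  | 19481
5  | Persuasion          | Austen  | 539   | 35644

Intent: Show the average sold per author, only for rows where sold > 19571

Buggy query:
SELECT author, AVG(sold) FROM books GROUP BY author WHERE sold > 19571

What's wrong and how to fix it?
Bug: Row-level WHERE must come before GROUP BY in the clause order

Fix: Move the WHERE clause before GROUP BY

Corrected query:
SELECT author, AVG(sold) FROM books WHERE sold > 19571 GROUP BY author

Result:
author  | AVG(sold)
--------+----------
Austen  | 35644    
Le Guin | 34305    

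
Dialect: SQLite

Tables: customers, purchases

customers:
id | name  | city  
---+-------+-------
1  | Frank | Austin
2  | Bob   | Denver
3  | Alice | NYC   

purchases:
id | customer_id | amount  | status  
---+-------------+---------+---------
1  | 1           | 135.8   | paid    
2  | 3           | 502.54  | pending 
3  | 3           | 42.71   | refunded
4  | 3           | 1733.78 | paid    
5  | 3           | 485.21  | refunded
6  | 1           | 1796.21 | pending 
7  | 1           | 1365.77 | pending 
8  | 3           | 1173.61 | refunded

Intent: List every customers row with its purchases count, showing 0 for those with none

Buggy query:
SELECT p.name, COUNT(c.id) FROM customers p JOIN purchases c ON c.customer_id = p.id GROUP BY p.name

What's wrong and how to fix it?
Bug: INNER JOIN drops customers rows that have no matching purchases rows

Fix: Use LEFT JOIN so parents without children still appear (COUNT(c.id) gives 0)

Corrected query:
SELECT p.name, COUNT(c.id) FROM customers p LEFT JOIN purchases c ON c.customer_id = p.id GROUP BY p.name

Result:
name  | COUNT(c.id)
------+------------
Alice | 5          
Bob   | 0          
Frank | 3          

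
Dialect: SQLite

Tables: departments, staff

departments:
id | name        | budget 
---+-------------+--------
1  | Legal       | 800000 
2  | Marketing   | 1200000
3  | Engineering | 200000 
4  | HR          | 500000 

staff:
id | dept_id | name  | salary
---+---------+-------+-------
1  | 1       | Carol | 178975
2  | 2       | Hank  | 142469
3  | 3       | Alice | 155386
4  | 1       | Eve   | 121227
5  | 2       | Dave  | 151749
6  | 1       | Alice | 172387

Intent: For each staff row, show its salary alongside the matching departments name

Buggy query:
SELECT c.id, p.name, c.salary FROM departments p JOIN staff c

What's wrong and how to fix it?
Bug: JOIN with no ON clause produces a cartesian product; every staff row pairs with every departments row

Fix: Add ON c.dept_id = p.id to the JOIN

Corrected query:
SELECT c.id, p.name, c.salary FROM departments p JOIN staff c ON c.dept_id = p.id

Result:
id | name        | salary
---+-------------+-------
1  | Legal       | 178975
2  | Marketing   | 142469
3  | Engineering | 155386
4  | Legal       | 121227
5  | Marketing   | 151749
6  | Legal       | 172387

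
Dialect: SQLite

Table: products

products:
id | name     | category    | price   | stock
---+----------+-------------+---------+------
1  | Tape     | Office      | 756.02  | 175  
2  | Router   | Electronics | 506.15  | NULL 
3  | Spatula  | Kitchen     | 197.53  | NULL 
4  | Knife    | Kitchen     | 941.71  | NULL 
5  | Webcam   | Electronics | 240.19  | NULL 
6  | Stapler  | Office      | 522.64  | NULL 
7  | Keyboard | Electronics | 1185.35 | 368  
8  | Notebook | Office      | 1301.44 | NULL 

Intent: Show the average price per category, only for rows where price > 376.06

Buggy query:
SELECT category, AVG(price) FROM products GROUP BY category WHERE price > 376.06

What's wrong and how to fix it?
Bug: WHERE cannot follow GROUP BY

Fix: Move the WHERE clause before GROUP BY

Corrected query:
SELECT category, AVG(price) FROM products WHERE price > 376.06 GROUP BY category

Result:
category    | AVG(price)
------------+-----------
Electronics | 845.75    
Kitchen     | 941.71    
Office      | 860.033333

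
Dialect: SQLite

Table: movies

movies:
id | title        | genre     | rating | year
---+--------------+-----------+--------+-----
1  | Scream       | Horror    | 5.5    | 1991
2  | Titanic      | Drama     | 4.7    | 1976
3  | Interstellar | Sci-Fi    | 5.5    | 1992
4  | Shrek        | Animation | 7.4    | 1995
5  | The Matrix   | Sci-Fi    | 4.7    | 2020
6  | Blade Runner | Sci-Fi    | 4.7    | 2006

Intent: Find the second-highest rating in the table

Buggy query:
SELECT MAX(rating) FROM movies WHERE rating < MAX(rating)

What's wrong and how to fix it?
Bug: The inner MAX is an aggregate inside WHERE, which is not allowed

Fix: Put the inner MAX in a scalar subquery

Corrected query:
SELECT MAX(rating) FROM movies WHERE rating < (SELECT MAX(rating) FROM movies)

Result:
MAX(rating)
-----------
5.5        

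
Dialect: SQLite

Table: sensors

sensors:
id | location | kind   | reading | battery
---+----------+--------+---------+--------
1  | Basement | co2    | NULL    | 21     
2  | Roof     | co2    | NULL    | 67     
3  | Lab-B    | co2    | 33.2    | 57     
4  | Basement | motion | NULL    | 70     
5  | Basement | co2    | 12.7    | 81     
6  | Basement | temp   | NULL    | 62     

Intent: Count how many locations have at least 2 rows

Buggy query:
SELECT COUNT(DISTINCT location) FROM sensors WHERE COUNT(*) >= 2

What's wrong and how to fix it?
Bug: WHERE filters individual rows, not groups, so a group-level COUNT is invalid there

Fix: Use a subquery that GROUPs and filters with HAVING, then count its rows

Corrected query:
SELECT COUNT(*) FROM (SELECT location FROM sensors GROUP BY location HAVING COUNT(*) >= 2)

Result:
COUNT(*)
--------
1       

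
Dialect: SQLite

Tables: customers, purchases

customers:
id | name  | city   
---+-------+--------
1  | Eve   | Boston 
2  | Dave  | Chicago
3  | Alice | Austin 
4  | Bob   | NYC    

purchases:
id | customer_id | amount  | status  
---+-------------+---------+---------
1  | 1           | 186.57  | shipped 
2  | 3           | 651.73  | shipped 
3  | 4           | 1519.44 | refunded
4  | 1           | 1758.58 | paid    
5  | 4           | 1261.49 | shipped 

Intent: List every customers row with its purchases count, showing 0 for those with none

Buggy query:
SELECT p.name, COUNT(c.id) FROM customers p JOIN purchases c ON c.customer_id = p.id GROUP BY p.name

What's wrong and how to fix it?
Bug: An inner join excludes parents with zero children

Fix: Switch to LEFT JOIN to retain unmatched parent rows

Corrected query:
SELECT p.name, COUNT(c.id) FROM customers p LEFT JOIN purchases c ON c.customer_id = p.id GROUP BY p.name

Result:
name  | COUNT(c.id)
------+------------
Alice | 1          
Bob   | 2          
Dave  | 0          
Eve   | 2          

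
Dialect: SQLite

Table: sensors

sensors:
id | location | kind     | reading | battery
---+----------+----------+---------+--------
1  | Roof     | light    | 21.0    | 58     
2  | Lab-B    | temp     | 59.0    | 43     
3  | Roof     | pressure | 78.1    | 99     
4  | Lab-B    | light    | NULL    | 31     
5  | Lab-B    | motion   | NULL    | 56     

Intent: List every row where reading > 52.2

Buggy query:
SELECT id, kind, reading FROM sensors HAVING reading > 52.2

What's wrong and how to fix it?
Bug: HAVING filters the output of aggregation, but this query has no GROUP BY and no aggregate functions, so SQLite rejects it (HAVING clause on a non-aggregate query); the condition here is per row

Fix: Use WHERE for row-level filtering

Corrected query:
SELECT id, kind, reading FROM sensors WHERE reading > 52.2

Result:
id | kind     | reading
---+----------+--------
2  | temp     | 59     
3  | pressure | 78.1   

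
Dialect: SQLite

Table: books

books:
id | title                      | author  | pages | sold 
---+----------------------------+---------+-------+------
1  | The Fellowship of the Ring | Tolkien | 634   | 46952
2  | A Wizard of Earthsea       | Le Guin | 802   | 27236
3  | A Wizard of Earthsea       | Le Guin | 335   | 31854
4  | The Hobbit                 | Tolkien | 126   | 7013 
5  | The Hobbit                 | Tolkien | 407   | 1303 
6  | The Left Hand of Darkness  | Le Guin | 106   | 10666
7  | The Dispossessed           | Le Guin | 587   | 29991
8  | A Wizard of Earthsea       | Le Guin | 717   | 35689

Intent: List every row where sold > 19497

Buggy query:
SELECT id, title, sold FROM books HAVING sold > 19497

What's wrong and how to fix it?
Bug: HAVING filters the output of aggregation, but this query has no GROUP BY and no aggregate functions, so SQLite rejects it (HAVING clause on a non-aggregate query); the condition here is per row

Fix: Use WHERE for row-level filtering

Corrected query:
SELECT id, title, sold FROM books WHERE sold > 19497

Result:
id | title                      | sold 
---+----------------------------+------
1  | The Fellowship of the Ring | 46952
2  | A Wizard of Earthsea       | 27236
3  | A Wizard of Earthsea       | 31854
7  | The Dispossessed           | 29991
8  | A Wizard of Earthsea       | 35689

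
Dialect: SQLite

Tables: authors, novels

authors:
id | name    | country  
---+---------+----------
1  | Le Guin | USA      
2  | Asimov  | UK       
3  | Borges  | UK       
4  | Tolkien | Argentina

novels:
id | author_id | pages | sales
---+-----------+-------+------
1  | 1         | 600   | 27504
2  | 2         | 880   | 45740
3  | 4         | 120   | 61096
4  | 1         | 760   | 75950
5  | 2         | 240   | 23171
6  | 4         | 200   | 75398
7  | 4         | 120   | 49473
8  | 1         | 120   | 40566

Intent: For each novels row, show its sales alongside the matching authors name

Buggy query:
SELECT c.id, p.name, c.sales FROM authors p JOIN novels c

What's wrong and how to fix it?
Bug: JOIN with no ON clause produces a cartesian product; every novels row pairs with every authors row

Fix: Add ON c.author_id = p.id to the JOIN

Corrected query:
SELECT c.id, p.name, c.sales FROM authors p JOIN novels c ON c.author_id = p.id

Result:
id | name    | sales
---+---------+------
1  | Le Guin | 27504
2  | Asimov  | 45740
3  | Tolkien | 61096
4  | Le Guin | 75950
5  | Asimov  | 23171
6  | Tolkien | 75398
7  | Tolkien | 49473
8  | Le Guin | 40566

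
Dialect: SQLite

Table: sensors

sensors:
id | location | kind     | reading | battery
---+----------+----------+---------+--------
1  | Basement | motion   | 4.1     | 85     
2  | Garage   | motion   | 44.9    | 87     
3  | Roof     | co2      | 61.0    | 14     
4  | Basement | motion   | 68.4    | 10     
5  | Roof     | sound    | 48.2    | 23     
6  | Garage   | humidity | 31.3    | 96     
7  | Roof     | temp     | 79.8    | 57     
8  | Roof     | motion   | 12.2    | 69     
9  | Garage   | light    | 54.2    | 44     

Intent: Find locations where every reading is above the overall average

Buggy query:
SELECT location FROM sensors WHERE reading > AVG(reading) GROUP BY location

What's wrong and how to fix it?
Bug: AVG() is an aggregate; it can't sit directly in WHERE

Fix: Use a subquery for AVG and a HAVING MIN(...) filter so the condition holds for every row in the group

Corrected query:
SELECT location FROM sensors GROUP BY location HAVING MIN(reading) > (SELECT AVG(reading) FROM sensors)

Result:
(no rows)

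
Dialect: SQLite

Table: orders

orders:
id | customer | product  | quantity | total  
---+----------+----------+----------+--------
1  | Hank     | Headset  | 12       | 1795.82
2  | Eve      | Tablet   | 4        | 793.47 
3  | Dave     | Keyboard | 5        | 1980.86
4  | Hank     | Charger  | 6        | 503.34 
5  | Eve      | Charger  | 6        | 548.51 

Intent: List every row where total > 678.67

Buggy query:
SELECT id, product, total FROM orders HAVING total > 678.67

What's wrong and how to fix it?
Bug: This is a non-aggregate query (no GROUP BY, no aggregates), so in SQLite the HAVING clause is invalid here; a row-level condition belongs in WHERE

Fix: Use WHERE for row-level filtering

Corrected query:
SELECT id, product, total FROM orders WHERE total > 678.67

Result:
id | product  | total  
---+----------+--------
1  | Headset  | 1795.82
2  | Tablet   | 793.47 
3  | Keyboard | 1980.86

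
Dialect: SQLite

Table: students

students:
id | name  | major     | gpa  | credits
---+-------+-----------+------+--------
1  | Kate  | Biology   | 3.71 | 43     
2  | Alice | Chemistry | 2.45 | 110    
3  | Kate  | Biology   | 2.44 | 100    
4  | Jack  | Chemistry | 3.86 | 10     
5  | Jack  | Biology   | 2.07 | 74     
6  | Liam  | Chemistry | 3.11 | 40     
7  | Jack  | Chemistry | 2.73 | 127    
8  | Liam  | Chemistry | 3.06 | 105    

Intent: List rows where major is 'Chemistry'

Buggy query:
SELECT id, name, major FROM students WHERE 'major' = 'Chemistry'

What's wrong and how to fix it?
Bug: 'major' in single quotes is a string literal, not the column; the comparison is literal-vs-literal and never true

Fix: Reference the column as major without single quotes

Corrected query:
SELECT id, name, major FROM students WHERE major = 'Chemistry'

Result:
id | name  | major    
---+-------+----------
2  | Alice | Chemistry
4  | Jack  | Chemistry
6  | Liam  | Chemistry
7  | Jack  | Chemistry
8  | Liam  | Chemistry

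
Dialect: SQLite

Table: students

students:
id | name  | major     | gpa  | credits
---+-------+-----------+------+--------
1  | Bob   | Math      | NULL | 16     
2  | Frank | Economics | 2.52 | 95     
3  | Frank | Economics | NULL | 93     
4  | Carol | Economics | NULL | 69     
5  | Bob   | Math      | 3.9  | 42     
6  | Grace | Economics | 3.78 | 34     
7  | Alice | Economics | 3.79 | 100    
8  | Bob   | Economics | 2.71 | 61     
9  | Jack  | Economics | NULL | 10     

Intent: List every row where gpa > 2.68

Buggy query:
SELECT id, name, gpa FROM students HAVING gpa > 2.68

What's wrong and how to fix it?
Bug: HAVING filters the output of aggregation, but this query has no GROUP BY and no aggregate functions, so SQLite rejects it (HAVING clause on a non-aggregate query); the condition here is per row

Fix: Use WHERE for row-level filtering

Corrected query:
SELECT id, name, gpa FROM students WHERE gpa > 2.68

Result:
id | name  | gpa 
---+-------+-----
5  | Bob   | 3.9 
6  | Grace | 3.78
7  | Alice | 3.79
8  | Bob   | 2.71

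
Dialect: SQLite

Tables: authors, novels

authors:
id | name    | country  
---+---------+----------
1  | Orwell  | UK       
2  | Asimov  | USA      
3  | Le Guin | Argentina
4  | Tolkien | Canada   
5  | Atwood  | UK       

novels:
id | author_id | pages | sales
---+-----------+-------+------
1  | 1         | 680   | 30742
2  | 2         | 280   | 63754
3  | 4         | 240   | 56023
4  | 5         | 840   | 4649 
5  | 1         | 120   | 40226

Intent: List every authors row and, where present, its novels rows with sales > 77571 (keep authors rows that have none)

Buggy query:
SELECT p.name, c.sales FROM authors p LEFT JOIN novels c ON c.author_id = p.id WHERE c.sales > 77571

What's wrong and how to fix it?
Bug: Filtering c.sales in WHERE discards the NULL rows produced by LEFT JOIN, turning it into an inner join

Fix: Put 'c.sales > 77571' in the JOIN's ON clause instead of WHERE

Corrected query:
SELECT p.name, c.sales FROM authors p LEFT JOIN novels c ON c.author_id = p.id AND c.sales > 77571

Result:
name    | sales
--------+------
Orwell  | NULL 
Asimov  | NULL 
Le Guin | NULL 
Tolkien | NULL 
Atwood  | NULL 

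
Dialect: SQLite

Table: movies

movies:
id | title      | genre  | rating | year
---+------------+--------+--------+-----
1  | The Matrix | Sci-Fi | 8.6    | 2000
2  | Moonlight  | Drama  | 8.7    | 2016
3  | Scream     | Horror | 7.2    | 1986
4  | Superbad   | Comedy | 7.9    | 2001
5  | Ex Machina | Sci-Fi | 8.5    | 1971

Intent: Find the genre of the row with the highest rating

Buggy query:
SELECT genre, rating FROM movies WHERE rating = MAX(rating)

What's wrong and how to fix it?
Bug: MAX(rating) is an aggregate and cannot be used directly in WHERE

Fix: Use a subquery: WHERE rating = (SELECT MAX(rating) FROM movies)

Corrected query:
SELECT genre, rating FROM movies WHERE rating = (SELECT MAX(rating) FROM movies)

Result:
genre | rating
------+-------
Drama | 8.7   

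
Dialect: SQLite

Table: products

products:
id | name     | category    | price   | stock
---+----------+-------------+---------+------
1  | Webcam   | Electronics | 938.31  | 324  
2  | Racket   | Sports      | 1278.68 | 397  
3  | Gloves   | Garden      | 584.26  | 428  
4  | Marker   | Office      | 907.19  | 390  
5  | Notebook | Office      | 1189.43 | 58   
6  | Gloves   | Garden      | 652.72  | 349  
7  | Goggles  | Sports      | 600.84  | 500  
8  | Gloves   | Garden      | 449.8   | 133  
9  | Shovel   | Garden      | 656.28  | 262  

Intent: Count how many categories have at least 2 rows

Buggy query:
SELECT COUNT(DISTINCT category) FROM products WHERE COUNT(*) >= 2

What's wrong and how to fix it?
Bug: WHERE filters individual rows, not groups, so a group-level COUNT is invalid there

Fix: Group first with HAVING COUNT(*) >= 2, then COUNT the resulting groups

Corrected query:
SELECT COUNT(*) FROM (SELECT category FROM products GROUP BY category HAVING COUNT(*) >= 2)

Result:
COUNT(*)
--------
3       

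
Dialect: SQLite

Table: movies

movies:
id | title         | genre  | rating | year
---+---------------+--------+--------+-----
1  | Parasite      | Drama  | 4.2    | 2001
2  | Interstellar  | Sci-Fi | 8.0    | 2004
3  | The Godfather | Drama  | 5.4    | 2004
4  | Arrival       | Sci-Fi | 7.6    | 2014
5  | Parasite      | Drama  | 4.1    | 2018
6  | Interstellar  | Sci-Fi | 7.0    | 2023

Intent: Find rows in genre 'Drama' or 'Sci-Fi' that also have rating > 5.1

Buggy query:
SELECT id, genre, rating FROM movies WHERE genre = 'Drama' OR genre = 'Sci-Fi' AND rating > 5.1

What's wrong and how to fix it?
Bug: Without parentheses, AND is evaluated before OR, so the rating filter only applies to the 'Sci-Fi' branch

Fix: Group the OR with parentheses (or use IN), then AND the threshold

Corrected query:
SELECT id, genre, rating FROM movies WHERE (genre = 'Drama' OR genre = 'Sci-Fi') AND rating > 5.1

Result:
id | genre  | rating
---+--------+-------
2  | Sci-Fi | 8     
3  | Drama  | 5.4   
4  | Sci-Fi | 7.6   
6  | Sci-Fi | 7     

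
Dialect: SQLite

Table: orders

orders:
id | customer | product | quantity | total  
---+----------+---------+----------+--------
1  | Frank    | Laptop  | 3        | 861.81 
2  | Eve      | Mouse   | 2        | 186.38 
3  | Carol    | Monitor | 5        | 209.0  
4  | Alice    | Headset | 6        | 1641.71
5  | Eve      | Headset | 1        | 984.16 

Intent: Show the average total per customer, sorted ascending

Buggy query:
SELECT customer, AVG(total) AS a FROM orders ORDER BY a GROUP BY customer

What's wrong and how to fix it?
Bug: ORDER BY appears before GROUP BY; SQL clause order requires GROUP BY first

Fix: Reorder: SELECT … FROM … GROUP BY … ORDER BY …

Corrected query:
SELECT customer, AVG(total) AS a FROM orders GROUP BY customer ORDER BY a

Result:
customer | a      
---------+--------
Carol    | 209    
Eve      | 585.27 
Frank    | 861.81 
Alice    | 1641.71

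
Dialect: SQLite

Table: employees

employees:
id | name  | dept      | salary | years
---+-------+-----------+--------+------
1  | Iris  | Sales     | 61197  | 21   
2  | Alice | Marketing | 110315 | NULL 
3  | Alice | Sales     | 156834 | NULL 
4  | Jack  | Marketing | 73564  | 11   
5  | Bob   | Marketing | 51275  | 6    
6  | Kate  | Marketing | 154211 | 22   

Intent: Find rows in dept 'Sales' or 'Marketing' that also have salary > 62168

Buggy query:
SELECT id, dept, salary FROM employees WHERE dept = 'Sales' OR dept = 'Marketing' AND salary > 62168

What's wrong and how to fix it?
Bug: AND binds tighter than OR, so this parses as dept = 'Sales' OR (dept = 'Marketing' AND salary > 62168)

Fix: Add parentheses around the OR so the AND applies to both alternatives

Corrected query:
SELECT id, dept, salary FROM employees WHERE (dept = 'Sales' OR dept = 'Marketing') AND salary > 62168

Result:
id | dept      | salary
---+-----------+-------
2  | Marketing | 110315
3  | Sales     | 156834
4  | Marketing | 73564 
6  | Marketing | 154211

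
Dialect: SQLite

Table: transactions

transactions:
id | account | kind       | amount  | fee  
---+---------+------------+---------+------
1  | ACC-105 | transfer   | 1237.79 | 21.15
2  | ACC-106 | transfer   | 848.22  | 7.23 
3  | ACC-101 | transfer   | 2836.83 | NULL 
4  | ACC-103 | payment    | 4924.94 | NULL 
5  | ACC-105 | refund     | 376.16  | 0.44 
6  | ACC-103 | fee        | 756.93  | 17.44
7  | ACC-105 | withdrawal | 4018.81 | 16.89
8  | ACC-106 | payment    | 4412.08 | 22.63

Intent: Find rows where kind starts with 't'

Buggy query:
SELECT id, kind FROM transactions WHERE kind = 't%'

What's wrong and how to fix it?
Bug: Wildcards only work with LIKE; '=' treats '%' as a literal character

Fix: Replace '=' with LIKE so 't%' is treated as a pattern

Corrected query:
SELECT id, kind FROM transactions WHERE kind LIKE 't%'

Result:
id | kind    
---+---------
1  | transfer
2  | transfer
3  | transfer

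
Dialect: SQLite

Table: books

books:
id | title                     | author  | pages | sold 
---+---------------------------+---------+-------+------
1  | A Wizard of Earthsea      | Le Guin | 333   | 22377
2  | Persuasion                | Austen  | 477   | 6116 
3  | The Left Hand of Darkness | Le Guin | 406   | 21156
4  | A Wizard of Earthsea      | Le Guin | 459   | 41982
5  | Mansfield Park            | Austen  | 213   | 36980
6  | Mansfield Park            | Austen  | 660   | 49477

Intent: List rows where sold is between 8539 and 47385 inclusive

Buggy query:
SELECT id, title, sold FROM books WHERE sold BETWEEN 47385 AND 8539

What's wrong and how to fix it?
Bug: The bounds are reversed; BETWEEN a AND b requires a <= b to match anything

Fix: Write BETWEEN 8539 AND 47385

Corrected query:
SELECT id, title, sold FROM books WHERE sold BETWEEN 8539 AND 47385

Result:
id | title                     | sold 
---+---------------------------+------
1  | A Wizard of Earthsea      | 22377
3  | The Left Hand of Darkness | 21156
4  | A Wizard of Earthsea      | 41982
5  | Mansfield Park            | 36980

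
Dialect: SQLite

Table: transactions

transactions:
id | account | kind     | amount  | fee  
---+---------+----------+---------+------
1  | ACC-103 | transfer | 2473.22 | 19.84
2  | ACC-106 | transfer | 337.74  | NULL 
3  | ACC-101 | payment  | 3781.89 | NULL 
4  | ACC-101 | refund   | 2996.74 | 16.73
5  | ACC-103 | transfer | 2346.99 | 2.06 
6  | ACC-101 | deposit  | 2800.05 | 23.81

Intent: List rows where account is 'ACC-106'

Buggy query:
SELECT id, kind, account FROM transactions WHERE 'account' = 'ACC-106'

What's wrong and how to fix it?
Bug: Single quotes denote string literals in SQL; the column name is being compared as a constant string

Fix: Remove the quotes around the column name (or use double quotes for an identifier)

Corrected query:
SELECT id, kind, account FROM transactions WHERE account = 'ACC-106'

Result:
id | kind     | account
---+----------+--------
2  | transfer | ACC-106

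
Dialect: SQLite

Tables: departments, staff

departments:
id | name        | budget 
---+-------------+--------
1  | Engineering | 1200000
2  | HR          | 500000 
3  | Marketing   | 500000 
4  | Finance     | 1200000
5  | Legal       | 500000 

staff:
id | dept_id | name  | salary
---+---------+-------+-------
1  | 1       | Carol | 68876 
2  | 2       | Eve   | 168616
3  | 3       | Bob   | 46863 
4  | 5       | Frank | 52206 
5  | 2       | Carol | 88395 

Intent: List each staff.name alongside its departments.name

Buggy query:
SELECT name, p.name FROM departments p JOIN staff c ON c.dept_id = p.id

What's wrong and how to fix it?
Bug: Both tables have a 'name' column; the unqualified reference is ambiguous

Fix: Prefix ambiguous columns with the table alias

Corrected query:
SELECT c.name, p.name FROM departments p JOIN staff c ON c.dept_id = p.id

Result:
name  | name       
------+------------
Carol | Engineering
Eve   | HR         
Bob   | Marketing  
Frank | Legal      
Carol | HR         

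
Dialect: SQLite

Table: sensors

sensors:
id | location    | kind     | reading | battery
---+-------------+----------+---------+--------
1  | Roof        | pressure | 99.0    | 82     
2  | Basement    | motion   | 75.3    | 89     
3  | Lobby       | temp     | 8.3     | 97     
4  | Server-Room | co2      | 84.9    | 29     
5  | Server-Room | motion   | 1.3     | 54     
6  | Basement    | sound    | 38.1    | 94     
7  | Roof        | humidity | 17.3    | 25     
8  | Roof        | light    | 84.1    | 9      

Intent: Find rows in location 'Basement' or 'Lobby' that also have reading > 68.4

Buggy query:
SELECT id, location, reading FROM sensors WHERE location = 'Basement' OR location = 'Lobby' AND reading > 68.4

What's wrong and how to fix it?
Bug: Without parentheses, AND is evaluated before OR, so the reading filter only applies to the 'Lobby' branch

Fix: Add parentheses around the OR so the AND applies to both alternatives

Corrected query:
SELECT id, location, reading FROM sensors WHERE (location = 'Basement' OR location = 'Lobby') AND reading > 68.4

Result:
id | location | reading
---+----------+--------
2  | Basement | 75.3   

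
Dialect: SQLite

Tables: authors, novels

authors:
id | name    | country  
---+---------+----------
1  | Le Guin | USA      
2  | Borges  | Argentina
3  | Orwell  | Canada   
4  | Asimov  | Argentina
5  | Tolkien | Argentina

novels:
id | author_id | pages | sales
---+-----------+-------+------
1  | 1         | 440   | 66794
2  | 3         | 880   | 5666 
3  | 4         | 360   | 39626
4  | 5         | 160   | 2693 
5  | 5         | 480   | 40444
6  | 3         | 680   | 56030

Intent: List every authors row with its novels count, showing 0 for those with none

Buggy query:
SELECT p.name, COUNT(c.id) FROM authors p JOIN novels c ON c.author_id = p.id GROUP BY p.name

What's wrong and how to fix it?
Bug: INNER JOIN drops authors rows that have no matching novels rows

Fix: Use LEFT JOIN so parents without children still appear (COUNT(c.id) gives 0)

Corrected query:
SELECT p.name, COUNT(c.id) FROM authors p LEFT JOIN novels c ON c.author_id = p.id GROUP BY p.name

Result:
name    | COUNT(c.id)
--------+------------
Asimov  | 1          
Borges  | 0          
Le Guin | 1          
Orwell  | 2          
Tolkien | 2          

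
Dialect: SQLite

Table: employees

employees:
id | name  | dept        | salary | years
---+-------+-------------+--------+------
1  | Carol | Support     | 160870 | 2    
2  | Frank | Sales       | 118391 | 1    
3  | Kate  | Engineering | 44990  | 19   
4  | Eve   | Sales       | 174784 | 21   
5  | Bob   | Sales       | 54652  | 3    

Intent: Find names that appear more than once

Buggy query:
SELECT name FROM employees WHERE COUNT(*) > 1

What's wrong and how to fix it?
Bug: WHERE can't reference COUNT(*); aggregates are computed after WHERE

Fix: Group first, then use HAVING for the count condition

Corrected query:
SELECT name FROM employees GROUP BY name HAVING COUNT(*) > 1

Result:
(no rows)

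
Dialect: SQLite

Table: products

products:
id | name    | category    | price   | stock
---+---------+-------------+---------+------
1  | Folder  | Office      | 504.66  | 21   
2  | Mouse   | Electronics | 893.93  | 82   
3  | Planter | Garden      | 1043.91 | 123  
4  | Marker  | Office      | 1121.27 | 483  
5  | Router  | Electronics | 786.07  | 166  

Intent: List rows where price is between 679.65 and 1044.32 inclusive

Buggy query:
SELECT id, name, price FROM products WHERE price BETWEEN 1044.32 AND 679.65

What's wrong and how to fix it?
Bug: The bounds are reversed; BETWEEN a AND b requires a <= b to match anything

Fix: Swap the bounds so the smaller value comes first

Corrected query:
SELECT id, name, price FROM products WHERE price BETWEEN 679.65 AND 1044.32

Result:
id | name    | price  
---+---------+--------
2  | Mouse   | 893.93 
3  | Planter | 1043.91
5  | Router  | 786.07 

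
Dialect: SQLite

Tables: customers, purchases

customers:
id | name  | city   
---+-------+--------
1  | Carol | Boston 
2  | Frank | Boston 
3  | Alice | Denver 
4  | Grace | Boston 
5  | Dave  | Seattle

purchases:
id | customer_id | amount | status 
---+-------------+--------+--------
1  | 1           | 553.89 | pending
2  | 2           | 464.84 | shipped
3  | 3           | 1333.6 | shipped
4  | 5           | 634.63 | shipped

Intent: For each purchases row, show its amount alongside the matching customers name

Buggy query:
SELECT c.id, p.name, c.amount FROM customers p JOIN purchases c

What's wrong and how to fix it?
Bug: Missing join condition: each purchases row is matched to all customers rows instead of just its own

Fix: Specify the join condition linking the foreign key to the parent id

Corrected query:
SELECT c.id, p.name, c.amount FROM customers p JOIN purchases c ON c.customer_id = p.id

Result:
id | name  | amount
---+-------+-------
1  | Carol | 553.89
2  | Frank | 464.84
3  | Alice | 1333.6
4  | Dave  | 634.63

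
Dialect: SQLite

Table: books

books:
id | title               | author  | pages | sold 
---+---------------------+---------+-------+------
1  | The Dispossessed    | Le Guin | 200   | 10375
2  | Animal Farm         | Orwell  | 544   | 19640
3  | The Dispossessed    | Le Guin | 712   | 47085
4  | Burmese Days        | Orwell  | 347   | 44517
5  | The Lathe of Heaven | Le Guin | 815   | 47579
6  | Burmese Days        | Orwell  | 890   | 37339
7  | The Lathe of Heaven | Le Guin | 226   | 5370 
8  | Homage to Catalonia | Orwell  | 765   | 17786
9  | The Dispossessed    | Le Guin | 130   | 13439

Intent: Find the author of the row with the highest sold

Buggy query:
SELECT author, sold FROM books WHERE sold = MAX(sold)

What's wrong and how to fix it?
Bug: WHERE is evaluated per row; an aggregate over the whole table isn't defined there

Fix: Use a subquery: WHERE sold = (SELECT MAX(sold) FROM books)

Corrected query:
SELECT author, sold FROM books WHERE sold = (SELECT MAX(sold) FROM books)

Result:
author  | sold 
--------+------
Le Guin | 47579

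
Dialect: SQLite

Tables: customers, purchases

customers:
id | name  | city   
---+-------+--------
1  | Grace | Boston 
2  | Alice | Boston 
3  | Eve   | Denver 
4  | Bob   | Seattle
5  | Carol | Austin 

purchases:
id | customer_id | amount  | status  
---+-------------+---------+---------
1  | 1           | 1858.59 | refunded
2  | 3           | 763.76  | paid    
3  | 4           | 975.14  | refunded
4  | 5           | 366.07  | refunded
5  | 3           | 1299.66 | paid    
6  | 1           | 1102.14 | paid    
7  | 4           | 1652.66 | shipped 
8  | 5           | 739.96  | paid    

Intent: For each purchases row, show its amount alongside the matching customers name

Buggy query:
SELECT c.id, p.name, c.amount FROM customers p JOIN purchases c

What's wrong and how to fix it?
Bug: Missing join condition: each purchases row is matched to all customers rows instead of just its own

Fix: Add ON c.customer_id = p.id to the JOIN

Corrected query:
SELECT c.id, p.name, c.amount FROM customers p JOIN purchases c ON c.customer_id = p.id

Result:
id | name  | amount 
---+-------+--------
1  | Grace | 1858.59
2  | Eve   | 763.76 
3  | Bob   | 975.14 
4  | Carol | 366.07 
5  | Eve   | 1299.66
6  | Grace | 1102.14
7  | Bob   | 1652.66
8  | Carol | 739.96 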